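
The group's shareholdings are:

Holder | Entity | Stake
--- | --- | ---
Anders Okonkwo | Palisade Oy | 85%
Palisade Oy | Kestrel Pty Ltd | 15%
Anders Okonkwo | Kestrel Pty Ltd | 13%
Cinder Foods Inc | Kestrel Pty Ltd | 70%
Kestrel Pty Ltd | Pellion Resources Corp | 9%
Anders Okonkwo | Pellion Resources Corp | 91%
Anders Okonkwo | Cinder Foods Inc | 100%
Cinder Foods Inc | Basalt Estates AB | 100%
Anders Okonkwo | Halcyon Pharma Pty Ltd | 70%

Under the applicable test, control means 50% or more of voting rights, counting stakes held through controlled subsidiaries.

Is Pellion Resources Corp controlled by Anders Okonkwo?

Yes

Anders holds 85% of Palisade, so Anders controls Palisade.
Anders holds 100% of Cinder, so Anders controls Cinder.
Cinder and Palisade and Anders together hold 70% + 15% + 13% = 98% of Kestrel, so Anders controls Kestrel.
Kestrel and Anders together hold 9% + 91% = 100% of Pellion, so Anders controls Pellion.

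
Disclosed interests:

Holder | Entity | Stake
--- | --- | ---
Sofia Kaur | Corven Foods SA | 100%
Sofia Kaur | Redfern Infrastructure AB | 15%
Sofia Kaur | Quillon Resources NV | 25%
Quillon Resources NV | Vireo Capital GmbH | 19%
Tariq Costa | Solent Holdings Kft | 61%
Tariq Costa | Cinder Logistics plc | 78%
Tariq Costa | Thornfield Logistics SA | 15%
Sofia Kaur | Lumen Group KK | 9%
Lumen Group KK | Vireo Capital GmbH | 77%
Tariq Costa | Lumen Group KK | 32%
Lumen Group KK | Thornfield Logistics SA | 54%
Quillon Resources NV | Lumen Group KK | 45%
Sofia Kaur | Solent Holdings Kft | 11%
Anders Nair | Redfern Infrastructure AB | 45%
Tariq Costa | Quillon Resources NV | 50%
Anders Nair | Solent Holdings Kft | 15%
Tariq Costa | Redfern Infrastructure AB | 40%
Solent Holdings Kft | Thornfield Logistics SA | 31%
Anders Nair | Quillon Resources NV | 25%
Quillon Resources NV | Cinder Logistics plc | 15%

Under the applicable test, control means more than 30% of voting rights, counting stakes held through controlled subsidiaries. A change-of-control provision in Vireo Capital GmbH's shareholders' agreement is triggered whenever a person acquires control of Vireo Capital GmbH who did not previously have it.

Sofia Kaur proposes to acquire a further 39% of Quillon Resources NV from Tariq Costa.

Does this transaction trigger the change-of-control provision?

Yes

The purchase adds only to Sofia's holdings (Tariq's stake shrinks), so Sofia is the only person who could newly come to control Vireo.
Sofia holds 100% of Corven, so Sofia controls Corven.
Neither Sofia nor any entity Sofia controls holds any voting interest in Vireo.
So before the transaction, Sofia does not control Vireo.
After the purchase, Sofia's direct stake in Quillon rises to 25% + 39% = 64%, and Tariq's stake falls to 11%.
Sofia holds 64% of Quillon, so Sofia controls Quillon.
Sofia and Quillon together hold 9% + 45% = 54% of Lumen, so Sofia controls Lumen.
Quillon and Lumen together hold 19% + 77% = 96% of Vireo, so Sofia controls Vireo.
Sofia did not control Vireo before and does after, so the clause is triggered.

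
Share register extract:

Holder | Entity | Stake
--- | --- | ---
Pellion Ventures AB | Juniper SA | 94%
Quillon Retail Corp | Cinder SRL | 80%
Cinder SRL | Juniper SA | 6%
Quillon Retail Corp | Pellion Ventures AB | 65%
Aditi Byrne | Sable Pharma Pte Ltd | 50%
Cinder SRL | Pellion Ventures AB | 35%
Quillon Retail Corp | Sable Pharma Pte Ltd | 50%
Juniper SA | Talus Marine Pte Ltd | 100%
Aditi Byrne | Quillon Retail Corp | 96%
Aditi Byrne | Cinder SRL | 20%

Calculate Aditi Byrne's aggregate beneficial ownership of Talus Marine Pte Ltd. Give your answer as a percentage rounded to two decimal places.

96.31%

Aditi reaches Talus along 5 paths.
Via Cinder → Pellion → Juniper: 20% × 35% × 94% × 100% = 6.58%.
Via Quillon → Cinder → Pellion → Juniper: 96% × 80% × 35% × 94% × 100% = 25.2672%.
Via Quillon → Pellion → Juniper: 96% × 65% × 94% × 100% = 58.656%.
Via Cinder → Juniper: 20% × 6% × 100% = 1.2%.
Via Quillon → Cinder → Juniper: 96% × 80% × 6% × 100% = 4.608%.
Total: 6.58% + 25.2672% + 58.656% + 1.2% + 4.608% = 96.3112%.
Rounded: 96.31%.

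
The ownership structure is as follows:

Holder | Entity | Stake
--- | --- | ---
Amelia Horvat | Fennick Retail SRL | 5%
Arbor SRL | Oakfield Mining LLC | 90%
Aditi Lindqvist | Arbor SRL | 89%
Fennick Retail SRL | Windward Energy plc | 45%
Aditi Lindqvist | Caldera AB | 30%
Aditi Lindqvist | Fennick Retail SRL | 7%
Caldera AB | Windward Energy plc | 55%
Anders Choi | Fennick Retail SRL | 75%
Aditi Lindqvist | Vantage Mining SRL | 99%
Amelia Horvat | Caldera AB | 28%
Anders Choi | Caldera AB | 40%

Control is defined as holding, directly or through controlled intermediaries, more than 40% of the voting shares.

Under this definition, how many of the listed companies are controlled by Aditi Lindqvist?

3

Aditi holds 89% of Arbor, so Aditi controls Arbor.
Arbor holds 90% of Oakfield, so Aditi controls Oakfield.
Aditi holds 99% of Vantage, so Aditi controls Vantage.
No other company's threshold is met.
Aditi controls 3 companies.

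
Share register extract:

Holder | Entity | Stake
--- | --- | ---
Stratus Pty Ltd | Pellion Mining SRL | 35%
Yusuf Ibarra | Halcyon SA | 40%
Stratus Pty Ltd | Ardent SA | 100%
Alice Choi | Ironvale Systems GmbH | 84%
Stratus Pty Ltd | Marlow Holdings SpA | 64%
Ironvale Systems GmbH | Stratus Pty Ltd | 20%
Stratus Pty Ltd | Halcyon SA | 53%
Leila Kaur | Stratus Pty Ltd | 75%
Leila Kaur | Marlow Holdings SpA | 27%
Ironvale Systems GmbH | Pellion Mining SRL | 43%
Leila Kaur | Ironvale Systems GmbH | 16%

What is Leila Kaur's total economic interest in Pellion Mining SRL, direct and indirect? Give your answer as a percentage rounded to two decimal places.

Leila reaches Pellion along 3 paths.
Via Ironvale: 16% × 43% = 6.88%.
Via Stratus: 75% × 35% = 26.25%.
Via Ironvale → Stratus: 16% × 20% × 35% = 1.12%.
Total: 6.88% + 26.25% + 1.12% = 34.25%.

34.25%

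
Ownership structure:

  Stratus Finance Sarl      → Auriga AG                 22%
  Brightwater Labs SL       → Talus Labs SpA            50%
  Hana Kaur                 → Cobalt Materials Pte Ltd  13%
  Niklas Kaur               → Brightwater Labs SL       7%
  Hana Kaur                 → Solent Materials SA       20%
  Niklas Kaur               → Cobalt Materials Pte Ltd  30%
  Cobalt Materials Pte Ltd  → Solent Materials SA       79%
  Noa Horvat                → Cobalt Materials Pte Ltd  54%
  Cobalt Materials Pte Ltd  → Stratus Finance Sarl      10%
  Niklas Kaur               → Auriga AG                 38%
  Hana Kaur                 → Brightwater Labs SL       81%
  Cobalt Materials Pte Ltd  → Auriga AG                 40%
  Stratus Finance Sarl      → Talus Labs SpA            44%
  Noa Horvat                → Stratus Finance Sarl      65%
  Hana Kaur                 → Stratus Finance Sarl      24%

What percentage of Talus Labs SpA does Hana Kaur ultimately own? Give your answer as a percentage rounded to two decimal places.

Hana reaches Talus along 3 paths.
Via Cobalt → Stratus: 13% × 10% × 44% = 0.572%.
Via Stratus: 24% × 44% = 10.56%.
Via Brightwater: 81% × 50% = 40.5%.
Total: 0.572% + 10.56% + 40.5% = 51.632%.
Rounded: 51.63%.

51.63%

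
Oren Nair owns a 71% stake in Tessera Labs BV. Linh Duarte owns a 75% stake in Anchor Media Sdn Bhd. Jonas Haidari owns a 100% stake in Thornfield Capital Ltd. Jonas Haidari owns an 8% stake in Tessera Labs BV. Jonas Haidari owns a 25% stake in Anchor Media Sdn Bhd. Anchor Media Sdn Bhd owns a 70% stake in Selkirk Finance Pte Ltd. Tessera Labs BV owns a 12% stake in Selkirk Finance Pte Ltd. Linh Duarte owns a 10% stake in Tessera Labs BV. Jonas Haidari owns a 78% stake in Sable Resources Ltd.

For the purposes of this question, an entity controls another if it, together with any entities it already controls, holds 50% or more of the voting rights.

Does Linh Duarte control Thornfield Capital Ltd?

Linh holds 75% of Anchor, so Linh controls Anchor.
Anchor holds 70% of Selkirk, so Linh controls Selkirk.
Neither Linh nor any entity Linh controls holds any voting interest in Thornfield.
So Linh does not control Thornfield.

No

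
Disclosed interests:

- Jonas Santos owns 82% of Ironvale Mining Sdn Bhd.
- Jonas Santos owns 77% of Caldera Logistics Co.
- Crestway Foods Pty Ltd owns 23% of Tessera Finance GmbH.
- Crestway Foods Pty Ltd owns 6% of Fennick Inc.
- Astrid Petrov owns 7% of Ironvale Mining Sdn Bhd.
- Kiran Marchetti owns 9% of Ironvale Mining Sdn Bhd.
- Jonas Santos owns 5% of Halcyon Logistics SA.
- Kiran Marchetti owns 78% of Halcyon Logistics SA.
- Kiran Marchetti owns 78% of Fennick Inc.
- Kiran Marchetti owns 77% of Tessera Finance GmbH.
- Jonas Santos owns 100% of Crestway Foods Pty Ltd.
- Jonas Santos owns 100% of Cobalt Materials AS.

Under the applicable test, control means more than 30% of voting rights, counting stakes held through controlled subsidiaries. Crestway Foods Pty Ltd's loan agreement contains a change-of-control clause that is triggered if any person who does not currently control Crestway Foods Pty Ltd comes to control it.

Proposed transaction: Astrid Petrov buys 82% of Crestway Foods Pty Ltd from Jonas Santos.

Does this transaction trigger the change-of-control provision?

Yes

The purchase adds only to Astrid's holdings (Jonas's stake shrinks), so Astrid is the only person who could newly come to control Crestway.
Astrid's largest direct stake is 7% in Ironvale, which does not meet the threshold, so Astrid controls no company.
Neither Astrid nor any entity Astrid controls holds any voting interest in Crestway.
So before the transaction, Astrid does not control Crestway.
After the purchase, Astrid holds 82% of Crestway directly, and Jonas's stake falls to 18%.
Astrid holds 82% of Crestway, so Astrid controls Crestway.
Astrid did not control Crestway before and does after, so the clause is triggered.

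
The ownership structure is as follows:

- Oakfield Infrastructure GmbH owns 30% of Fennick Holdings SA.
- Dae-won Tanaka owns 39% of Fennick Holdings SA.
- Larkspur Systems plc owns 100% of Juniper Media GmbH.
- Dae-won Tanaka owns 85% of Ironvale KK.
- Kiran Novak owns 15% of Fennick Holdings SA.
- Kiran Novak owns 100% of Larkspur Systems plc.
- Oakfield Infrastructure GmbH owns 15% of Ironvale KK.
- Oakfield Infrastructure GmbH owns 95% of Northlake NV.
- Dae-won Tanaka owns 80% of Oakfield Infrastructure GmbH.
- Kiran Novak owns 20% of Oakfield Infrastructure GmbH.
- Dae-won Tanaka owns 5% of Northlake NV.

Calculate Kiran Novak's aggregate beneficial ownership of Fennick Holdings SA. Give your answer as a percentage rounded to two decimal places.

Kiran reaches Fennick along 2 paths.
Direct stake: 15% = 15%.
Via Oakfield: 20% × 30% = 6%.
Total: 15% + 6% = 21%.
Rounded: 21.00%.

21.00%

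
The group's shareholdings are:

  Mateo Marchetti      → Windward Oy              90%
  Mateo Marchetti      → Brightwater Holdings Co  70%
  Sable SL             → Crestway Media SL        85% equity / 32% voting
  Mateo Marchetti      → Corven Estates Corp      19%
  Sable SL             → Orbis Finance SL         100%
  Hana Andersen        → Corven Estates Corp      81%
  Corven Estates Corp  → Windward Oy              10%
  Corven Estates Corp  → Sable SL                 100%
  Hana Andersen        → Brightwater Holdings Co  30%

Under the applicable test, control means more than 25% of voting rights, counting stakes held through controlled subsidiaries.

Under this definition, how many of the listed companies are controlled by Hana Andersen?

5

Hana holds 81% of Corven, so Hana controls Corven.
Corven holds 100% of Sable, so Hana controls Sable.
Hana holds 30% of Brightwater, so Hana controls Brightwater.
Sable holds 32% of Crestway, so Hana controls Crestway.
Sable holds 100% of Orbis, so Hana controls Orbis.
No other company's threshold is met.
Hana controls 5 companies.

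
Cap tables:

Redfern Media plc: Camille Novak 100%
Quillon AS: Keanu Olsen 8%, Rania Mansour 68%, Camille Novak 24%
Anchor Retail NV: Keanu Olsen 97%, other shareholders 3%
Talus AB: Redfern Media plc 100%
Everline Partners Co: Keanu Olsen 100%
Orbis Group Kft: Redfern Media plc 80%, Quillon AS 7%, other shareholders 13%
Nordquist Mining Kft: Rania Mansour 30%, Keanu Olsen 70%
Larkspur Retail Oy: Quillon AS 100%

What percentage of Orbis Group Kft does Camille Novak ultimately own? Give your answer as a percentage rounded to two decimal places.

Camille reaches Orbis along 2 paths.
Via Redfern: 100% × 80% = 80%.
Via Quillon: 24% × 7% = 1.68%.
Total: 80% + 1.68% = 81.68%.

81.68%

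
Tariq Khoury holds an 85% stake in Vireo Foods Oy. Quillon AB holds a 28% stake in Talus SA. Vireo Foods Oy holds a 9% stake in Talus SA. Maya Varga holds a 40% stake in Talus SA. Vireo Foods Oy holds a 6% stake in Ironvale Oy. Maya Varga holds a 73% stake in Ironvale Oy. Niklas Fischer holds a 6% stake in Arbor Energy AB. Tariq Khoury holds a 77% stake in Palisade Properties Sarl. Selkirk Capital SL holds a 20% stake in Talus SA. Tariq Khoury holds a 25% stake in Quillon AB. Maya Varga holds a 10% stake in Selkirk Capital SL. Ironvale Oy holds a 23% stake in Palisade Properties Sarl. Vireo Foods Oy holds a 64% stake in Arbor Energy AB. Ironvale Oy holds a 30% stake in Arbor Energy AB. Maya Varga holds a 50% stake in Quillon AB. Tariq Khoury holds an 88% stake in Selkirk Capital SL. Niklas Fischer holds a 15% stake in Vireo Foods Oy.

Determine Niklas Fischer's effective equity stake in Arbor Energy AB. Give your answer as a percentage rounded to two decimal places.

15.87%

Niklas reaches Arbor along 3 paths.
Via Vireo: 15% × 64% = 9.6%.
Direct stake: 6% = 6%.
Via Vireo → Ironvale: 15% × 6% × 30% = 0.27%.
Total: 9.6% + 6% + 0.27% = 15.87%.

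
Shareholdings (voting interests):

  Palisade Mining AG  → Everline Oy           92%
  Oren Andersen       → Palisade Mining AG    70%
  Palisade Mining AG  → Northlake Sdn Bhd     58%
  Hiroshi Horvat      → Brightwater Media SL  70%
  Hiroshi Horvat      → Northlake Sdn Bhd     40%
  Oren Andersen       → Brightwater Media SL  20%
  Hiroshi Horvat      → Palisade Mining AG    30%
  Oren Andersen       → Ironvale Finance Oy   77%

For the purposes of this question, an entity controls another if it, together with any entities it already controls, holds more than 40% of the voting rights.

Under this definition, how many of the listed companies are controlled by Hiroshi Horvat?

Hiroshi holds 70% of Brightwater, so Hiroshi controls Brightwater.
No other company's threshold is met.
Hiroshi controls 1 company.

1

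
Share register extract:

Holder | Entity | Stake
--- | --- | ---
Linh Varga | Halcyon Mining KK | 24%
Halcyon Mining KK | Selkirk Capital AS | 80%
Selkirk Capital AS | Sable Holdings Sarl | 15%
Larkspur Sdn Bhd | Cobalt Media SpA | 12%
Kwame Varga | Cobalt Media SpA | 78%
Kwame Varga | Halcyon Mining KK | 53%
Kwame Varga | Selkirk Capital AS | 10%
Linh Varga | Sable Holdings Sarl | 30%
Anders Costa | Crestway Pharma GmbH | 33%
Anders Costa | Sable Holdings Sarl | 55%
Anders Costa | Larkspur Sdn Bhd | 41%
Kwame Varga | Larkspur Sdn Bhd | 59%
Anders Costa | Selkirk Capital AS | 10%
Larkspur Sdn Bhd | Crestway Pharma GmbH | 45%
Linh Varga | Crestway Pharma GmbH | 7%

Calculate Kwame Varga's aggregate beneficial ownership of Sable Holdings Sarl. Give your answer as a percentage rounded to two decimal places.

7.86%

Kwame reaches Sable along 2 paths.
Via Selkirk: 10% × 15% = 1.5%.
Via Halcyon → Selkirk: 53% × 80% × 15% = 6.36%.
Total: 1.5% + 6.36% = 7.86%.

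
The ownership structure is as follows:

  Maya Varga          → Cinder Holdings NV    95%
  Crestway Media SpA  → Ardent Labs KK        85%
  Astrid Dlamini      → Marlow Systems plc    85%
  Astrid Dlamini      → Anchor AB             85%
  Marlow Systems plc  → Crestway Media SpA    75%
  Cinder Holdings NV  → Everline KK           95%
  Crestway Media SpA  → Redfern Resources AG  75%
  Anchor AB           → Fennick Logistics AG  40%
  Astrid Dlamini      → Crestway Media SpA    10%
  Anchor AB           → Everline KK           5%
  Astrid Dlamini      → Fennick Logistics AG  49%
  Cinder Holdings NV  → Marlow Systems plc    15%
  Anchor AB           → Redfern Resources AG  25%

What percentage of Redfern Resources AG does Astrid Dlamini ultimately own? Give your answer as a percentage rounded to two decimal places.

Astrid reaches Redfern along 3 paths.
Via Crestway: 10% × 75% = 7.5%.
Via Marlow → Crestway: 85% × 75% × 75% = 47.8125%.
Via Anchor: 85% × 25% = 21.25%.
Total: 7.5% + 47.8125% + 21.25% = 76.5625%.
Rounded: 76.56%.

76.56%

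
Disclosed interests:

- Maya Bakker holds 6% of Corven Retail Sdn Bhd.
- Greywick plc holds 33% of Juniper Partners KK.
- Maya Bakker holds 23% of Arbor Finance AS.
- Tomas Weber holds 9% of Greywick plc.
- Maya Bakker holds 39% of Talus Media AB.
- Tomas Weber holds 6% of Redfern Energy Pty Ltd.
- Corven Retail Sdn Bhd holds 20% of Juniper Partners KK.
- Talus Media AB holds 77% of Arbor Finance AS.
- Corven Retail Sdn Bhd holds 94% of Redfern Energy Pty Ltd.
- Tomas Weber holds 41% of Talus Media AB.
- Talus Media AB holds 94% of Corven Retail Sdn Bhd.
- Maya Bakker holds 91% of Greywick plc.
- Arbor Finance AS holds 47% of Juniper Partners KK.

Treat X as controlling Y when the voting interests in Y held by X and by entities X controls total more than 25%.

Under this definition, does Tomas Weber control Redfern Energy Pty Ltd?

Tomas holds 41% of Talus, so Tomas controls Talus.
Talus holds 94% of Corven, so Tomas controls Corven.
Corven and Tomas together hold 94% + 6% = 100% of Redfern, so Tomas controls Redfern.

Yes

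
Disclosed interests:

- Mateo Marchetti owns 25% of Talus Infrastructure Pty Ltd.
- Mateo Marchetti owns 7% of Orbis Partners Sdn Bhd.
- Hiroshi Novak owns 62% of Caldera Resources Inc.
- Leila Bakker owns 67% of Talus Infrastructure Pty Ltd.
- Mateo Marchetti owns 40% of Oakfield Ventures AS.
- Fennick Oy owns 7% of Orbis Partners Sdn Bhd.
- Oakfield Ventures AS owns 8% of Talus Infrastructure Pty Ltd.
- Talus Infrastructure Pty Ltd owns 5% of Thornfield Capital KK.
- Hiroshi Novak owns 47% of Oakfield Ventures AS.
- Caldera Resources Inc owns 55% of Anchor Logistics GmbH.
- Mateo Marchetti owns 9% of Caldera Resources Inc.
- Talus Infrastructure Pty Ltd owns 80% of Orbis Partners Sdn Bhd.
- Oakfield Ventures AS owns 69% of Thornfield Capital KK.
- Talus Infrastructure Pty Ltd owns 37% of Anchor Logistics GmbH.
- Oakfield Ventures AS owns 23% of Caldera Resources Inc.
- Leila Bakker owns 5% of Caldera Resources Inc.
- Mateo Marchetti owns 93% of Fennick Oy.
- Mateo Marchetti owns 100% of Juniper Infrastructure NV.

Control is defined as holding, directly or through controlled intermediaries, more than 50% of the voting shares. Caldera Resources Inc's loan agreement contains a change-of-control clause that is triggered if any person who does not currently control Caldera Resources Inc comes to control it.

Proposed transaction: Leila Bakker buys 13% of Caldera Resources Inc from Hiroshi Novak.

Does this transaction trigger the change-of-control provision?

No

The purchase adds only to Leila's holdings (Hiroshi's stake shrinks), so Leila is the only person who could newly come to control Caldera.
Leila holds 67% of Talus, so Leila controls Talus.
Talus holds 80% of Orbis, so Leila controls Orbis.
In Caldera, Leila's side holds only 5%, not > 50%.
So before the transaction, Leila does not control Caldera.
After the purchase, Leila's direct stake in Caldera rises to 5% + 13% = 18%, and Hiroshi's stake falls to 49%.
After the transaction, Leila's side holds 18% of Caldera, not > 50%, so Leila still does not control Caldera.
No new person acquires control, so the clause is not triggered.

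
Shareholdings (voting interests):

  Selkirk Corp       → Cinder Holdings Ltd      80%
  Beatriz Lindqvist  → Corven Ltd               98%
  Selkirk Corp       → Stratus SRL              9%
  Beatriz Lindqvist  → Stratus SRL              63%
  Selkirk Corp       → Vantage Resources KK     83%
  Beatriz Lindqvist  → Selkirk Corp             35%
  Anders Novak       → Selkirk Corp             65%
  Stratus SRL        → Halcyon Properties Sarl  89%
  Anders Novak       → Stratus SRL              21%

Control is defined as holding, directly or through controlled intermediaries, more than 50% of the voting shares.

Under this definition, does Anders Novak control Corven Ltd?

Anders holds 65% of Selkirk, so Anders controls Selkirk.
Selkirk holds 83% of Vantage, so Anders controls Vantage.
Selkirk holds 80% of Cinder, so Anders controls Cinder.
Neither Anders nor any entity Anders controls holds any voting interest in Corven.
So Anders does not control Corven.

No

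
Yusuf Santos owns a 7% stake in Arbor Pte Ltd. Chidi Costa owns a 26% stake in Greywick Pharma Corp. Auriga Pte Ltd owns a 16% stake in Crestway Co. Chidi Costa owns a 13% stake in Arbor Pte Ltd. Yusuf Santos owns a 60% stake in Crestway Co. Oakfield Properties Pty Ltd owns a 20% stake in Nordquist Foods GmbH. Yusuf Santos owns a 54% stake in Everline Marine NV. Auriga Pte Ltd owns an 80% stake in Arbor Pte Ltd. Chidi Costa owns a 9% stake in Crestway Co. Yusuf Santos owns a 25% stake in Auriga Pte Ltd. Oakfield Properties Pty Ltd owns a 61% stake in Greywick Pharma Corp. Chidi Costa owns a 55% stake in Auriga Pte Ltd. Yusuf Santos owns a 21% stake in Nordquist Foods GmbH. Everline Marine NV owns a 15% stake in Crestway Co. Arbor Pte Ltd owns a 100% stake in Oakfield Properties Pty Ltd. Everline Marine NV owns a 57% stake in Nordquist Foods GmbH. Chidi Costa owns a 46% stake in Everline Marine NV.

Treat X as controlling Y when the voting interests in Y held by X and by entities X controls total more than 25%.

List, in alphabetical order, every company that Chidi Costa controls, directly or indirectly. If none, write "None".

Chidi holds 46% of Everline, so Chidi controls Everline.
Chidi holds 55% of Auriga, so Chidi controls Auriga.
Everline and Auriga and Chidi together hold 15% + 16% + 9% = 40% of Crestway, so Chidi controls Crestway.
Auriga and Chidi together hold 80% + 13% = 93% of Arbor, so Chidi controls Arbor.
Arbor holds 100% of Oakfield, so Chidi controls Oakfield.
Oakfield and Everline together hold 20% + 57% = 77% of Nordquist, so Chidi controls Nordquist.
Oakfield and Chidi together hold 61% + 26% = 87% of Greywick, so Chidi controls Greywick.

Arbor Pte Ltd, Auriga Pte Ltd, Crestway Co, Everline Marine NV, Greywick Pharma Corp, Nordquist Foods GmbH, Oakfield Properties Pty Ltd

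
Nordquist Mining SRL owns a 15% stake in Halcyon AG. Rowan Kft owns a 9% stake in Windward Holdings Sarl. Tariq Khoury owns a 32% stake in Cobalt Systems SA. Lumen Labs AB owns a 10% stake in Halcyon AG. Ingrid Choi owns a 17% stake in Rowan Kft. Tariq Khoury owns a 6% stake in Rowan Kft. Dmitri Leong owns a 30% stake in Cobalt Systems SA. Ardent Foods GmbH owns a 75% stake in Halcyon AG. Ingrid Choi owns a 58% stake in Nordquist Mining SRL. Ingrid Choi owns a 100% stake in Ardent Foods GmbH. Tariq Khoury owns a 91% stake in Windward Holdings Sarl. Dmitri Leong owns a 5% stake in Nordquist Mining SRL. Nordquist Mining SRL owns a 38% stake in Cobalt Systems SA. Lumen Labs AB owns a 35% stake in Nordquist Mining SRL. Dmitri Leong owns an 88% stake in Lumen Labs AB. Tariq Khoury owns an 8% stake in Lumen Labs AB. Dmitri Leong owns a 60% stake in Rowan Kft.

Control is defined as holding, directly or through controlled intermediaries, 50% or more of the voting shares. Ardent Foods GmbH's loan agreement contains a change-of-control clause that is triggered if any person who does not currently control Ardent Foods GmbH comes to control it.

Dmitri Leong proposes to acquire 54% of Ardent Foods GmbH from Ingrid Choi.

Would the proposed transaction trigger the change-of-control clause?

Yes

The purchase adds only to Dmitri's holdings (Ingrid's stake shrinks), so Dmitri is the only person who could newly come to control Ardent.
Dmitri holds 88% of Lumen, so Dmitri controls Lumen.
Dmitri holds 60% of Rowan, so Dmitri controls Rowan.
Neither Dmitri nor any entity Dmitri controls holds any voting interest in Ardent.
So before the transaction, Dmitri does not control Ardent.
After the purchase, Dmitri holds 54% of Ardent directly, and Ingrid's stake falls to 46%.
Dmitri holds 54% of Ardent, so Dmitri controls Ardent.
Dmitri did not control Ardent before and does after, so the clause is triggered.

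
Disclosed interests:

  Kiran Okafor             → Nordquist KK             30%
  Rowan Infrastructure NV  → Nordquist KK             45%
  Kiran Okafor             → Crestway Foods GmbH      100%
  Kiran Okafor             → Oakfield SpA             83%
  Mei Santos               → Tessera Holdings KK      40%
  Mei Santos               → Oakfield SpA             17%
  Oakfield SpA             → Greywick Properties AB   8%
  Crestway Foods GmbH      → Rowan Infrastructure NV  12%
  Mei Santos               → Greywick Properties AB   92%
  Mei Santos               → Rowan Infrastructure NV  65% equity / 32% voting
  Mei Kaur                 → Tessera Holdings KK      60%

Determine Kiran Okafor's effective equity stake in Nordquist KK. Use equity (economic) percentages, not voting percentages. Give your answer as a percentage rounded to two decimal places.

Kiran reaches Nordquist along 2 paths.
Via Crestway → Rowan: 100% × 12% × 45% = 5.4%.
Direct stake: 30% = 30%.
Total: 5.4% + 30% = 35.4%.
Rounded: 35.40%.

35.40%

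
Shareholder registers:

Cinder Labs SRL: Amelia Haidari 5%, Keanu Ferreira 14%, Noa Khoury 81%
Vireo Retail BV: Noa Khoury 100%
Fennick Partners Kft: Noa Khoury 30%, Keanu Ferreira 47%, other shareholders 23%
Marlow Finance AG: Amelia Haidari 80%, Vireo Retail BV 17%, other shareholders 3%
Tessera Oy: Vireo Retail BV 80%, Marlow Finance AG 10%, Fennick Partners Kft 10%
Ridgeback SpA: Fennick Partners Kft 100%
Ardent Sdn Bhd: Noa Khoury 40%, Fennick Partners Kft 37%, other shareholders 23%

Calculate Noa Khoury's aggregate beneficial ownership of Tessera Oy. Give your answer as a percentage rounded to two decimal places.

84.70%

Noa reaches Tessera along 3 paths.
Via Vireo: 100% × 80% = 80%.
Via Vireo → Marlow: 100% × 17% × 10% = 1.7%.
Via Fennick: 30% × 10% = 3%.
Total: 80% + 1.7% + 3% = 84.7%.
Rounded: 84.70%.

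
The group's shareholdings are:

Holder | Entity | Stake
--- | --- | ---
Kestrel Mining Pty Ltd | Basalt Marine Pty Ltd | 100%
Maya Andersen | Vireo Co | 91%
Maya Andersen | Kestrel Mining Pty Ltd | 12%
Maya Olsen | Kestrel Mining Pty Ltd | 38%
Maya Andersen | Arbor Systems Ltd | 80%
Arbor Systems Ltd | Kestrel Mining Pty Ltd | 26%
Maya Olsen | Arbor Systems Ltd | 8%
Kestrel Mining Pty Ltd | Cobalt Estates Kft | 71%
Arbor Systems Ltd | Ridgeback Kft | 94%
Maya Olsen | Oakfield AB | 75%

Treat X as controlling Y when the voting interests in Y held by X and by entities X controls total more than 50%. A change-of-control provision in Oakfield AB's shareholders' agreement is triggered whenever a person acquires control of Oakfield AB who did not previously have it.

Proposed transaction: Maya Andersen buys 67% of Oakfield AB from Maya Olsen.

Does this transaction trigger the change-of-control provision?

The purchase adds only to Maya Andersen's holdings (Maya Olsen's stake shrinks), so Maya Andersen is the only person who could newly come to control Oakfield.
Maya Andersen holds 80% of Arbor, so Maya Andersen controls Arbor.
Maya Andersen holds 91% of Vireo, so Maya Andersen controls Vireo.
Arbor holds 94% of Ridgeback, so Maya Andersen controls Ridgeback.
Neither Maya Andersen nor any entity Maya Andersen controls holds any voting interest in Oakfield.
So before the transaction, Maya Andersen does not control Oakfield.
After the purchase, Maya Andersen holds 67% of Oakfield directly, and Maya Olsen's stake falls to 8%.
Maya Andersen holds 67% of Oakfield, so Maya Andersen controls Oakfield.
Maya Andersen did not control Oakfield before and does after, so the clause is triggered.

Yes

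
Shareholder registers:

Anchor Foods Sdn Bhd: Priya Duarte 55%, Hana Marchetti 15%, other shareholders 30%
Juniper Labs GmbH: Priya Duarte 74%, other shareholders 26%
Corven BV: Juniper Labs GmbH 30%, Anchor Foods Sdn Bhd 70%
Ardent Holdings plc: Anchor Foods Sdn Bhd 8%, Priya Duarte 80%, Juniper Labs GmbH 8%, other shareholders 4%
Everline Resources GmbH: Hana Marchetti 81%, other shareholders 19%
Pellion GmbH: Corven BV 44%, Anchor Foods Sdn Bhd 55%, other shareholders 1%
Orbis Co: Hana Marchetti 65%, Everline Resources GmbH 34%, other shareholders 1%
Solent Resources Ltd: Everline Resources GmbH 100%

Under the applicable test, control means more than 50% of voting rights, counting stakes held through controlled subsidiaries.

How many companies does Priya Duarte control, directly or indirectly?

5

Priya holds 55% of Anchor, so Priya controls Anchor.
Priya holds 74% of Juniper, so Priya controls Juniper.
Juniper and Anchor together hold 30% + 70% = 100% of Corven, so Priya controls Corven.
Anchor and Priya and Juniper together hold 8% + 80% + 8% = 96% of Ardent, so Priya controls Ardent.
Corven and Anchor together hold 44% + 55% = 99% of Pellion, so Priya controls Pellion.
No other company's threshold is met.
Priya controls 5 companies.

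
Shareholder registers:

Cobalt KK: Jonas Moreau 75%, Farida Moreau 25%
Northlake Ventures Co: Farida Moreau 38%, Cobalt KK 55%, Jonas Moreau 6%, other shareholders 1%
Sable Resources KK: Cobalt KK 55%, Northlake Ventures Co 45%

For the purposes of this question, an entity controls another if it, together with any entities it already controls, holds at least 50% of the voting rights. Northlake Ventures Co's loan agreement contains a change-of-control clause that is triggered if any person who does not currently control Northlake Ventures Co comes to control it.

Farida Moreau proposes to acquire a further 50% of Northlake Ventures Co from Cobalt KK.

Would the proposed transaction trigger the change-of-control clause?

Yes

The purchase adds only to Farida's holdings (Cobalt's stake shrinks), so Farida is the only person who could newly come to control Northlake.
Farida's largest direct stake is 38% in Northlake, which does not meet the threshold, so Farida controls no company.
In Northlake, Farida's side holds only 38%, not ≥ 50%.
So before the transaction, Farida does not control Northlake.
After the purchase, Farida's direct stake in Northlake rises to 38% + 50% = 88%, and Cobalt's stake falls to 5%.
Farida holds 88% of Northlake, so Farida controls Northlake.
Farida did not control Northlake before and does after, so the clause is triggered.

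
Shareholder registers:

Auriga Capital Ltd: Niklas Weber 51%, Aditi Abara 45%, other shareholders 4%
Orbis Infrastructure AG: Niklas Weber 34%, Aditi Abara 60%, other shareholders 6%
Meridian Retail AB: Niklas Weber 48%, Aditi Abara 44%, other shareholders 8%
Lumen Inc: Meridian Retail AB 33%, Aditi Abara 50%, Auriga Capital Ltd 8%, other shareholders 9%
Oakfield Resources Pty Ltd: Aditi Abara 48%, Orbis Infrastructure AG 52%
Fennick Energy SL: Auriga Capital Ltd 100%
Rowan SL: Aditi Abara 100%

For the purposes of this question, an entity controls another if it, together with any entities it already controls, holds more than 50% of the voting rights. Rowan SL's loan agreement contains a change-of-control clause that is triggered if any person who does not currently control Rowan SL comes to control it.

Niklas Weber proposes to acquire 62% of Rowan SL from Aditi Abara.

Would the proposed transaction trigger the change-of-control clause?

Yes

The purchase adds only to Niklas's holdings (Aditi's stake shrinks), so Niklas is the only person who could newly come to control Rowan.
Niklas holds 51% of Auriga, so Niklas controls Auriga.
Auriga holds 100% of Fennick, so Niklas controls Fennick.
Neither Niklas nor any entity Niklas controls holds any voting interest in Rowan.
So before the transaction, Niklas does not control Rowan.
After the purchase, Niklas holds 62% of Rowan directly, and Aditi's stake falls to 38%.
Niklas holds 62% of Rowan, so Niklas controls Rowan.
Niklas did not control Rowan before and does after, so the clause is triggered.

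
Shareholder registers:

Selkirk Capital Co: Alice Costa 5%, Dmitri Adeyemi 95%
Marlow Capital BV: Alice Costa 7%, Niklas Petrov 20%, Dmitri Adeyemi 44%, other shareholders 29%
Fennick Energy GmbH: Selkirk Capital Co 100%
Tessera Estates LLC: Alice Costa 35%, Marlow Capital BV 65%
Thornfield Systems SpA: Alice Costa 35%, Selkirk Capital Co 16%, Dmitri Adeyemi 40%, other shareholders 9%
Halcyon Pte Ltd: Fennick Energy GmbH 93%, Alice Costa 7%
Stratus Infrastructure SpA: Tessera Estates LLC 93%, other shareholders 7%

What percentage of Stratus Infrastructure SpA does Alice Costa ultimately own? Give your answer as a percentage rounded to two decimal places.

Alice reaches Stratus along 2 paths.
Via Tessera: 35% × 93% = 32.55%.
Via Marlow → Tessera: 7% × 65% × 93% = 4.2315%.
Total: 32.55% + 4.2315% = 36.7815%.
Rounded: 36.78%.

36.78%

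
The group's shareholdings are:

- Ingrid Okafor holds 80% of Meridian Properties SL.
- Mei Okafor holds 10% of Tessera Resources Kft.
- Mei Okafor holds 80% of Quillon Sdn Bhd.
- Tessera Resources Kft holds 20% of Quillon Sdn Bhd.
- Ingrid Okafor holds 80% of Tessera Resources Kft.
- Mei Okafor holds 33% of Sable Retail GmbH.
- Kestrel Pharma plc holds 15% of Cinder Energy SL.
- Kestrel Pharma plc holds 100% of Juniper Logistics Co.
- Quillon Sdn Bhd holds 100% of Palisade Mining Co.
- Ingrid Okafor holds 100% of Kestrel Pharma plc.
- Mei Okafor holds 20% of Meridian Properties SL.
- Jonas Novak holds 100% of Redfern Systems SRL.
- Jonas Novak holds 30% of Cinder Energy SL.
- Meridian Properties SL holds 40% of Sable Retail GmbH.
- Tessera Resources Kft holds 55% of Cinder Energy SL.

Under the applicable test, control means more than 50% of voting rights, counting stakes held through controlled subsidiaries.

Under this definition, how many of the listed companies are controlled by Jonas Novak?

Jonas holds 100% of Redfern, so Jonas controls Redfern.
No other company's threshold is met.
Jonas controls 1 company.

1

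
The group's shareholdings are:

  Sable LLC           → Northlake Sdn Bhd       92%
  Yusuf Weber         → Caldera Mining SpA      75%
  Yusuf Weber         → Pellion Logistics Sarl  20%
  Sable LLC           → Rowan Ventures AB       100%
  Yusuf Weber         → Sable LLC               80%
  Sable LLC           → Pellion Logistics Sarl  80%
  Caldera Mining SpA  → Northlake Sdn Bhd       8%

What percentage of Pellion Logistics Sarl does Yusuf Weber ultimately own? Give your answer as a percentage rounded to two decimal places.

Yusuf reaches Pellion along 2 paths.
Via Sable: 80% × 80% = 64%.
Direct stake: 20% = 20%.
Total: 64% + 20% = 84%.
Rounded: 84.00%.

84.00%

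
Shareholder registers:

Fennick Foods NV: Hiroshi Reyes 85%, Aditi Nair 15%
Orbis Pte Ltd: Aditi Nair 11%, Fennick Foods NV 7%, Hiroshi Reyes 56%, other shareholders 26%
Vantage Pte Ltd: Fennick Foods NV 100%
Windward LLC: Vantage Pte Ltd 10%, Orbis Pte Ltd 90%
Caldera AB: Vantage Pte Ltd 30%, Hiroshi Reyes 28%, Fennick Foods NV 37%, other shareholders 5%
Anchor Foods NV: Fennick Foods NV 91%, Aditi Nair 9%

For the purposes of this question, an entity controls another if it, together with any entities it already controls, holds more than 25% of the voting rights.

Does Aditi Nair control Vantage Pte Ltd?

Aditi's largest direct stake is 15% in Fennick, which does not meet the threshold, so Aditi controls no company.
Neither Aditi nor any entity Aditi controls holds any voting interest in Vantage.
So Aditi does not control Vantage.

No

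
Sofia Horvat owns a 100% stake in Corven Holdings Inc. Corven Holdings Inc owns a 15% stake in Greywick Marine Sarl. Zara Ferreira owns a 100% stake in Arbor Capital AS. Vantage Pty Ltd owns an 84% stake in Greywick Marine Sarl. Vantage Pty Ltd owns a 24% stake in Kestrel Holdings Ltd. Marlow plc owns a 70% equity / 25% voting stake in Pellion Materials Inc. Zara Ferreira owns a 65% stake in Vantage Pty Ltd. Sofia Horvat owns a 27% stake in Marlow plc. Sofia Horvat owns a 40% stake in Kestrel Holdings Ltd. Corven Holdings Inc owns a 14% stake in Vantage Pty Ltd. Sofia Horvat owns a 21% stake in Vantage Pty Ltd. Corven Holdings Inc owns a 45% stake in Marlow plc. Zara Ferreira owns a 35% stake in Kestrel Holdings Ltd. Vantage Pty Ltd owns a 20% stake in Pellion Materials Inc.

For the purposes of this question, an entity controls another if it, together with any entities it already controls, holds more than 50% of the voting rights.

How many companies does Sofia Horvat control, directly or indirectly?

Sofia holds 100% of Corven, so Sofia controls Corven.
Sofia and Corven together hold 27% + 45% = 72% of Marlow, so Sofia controls Marlow.
No other company's threshold is met.
Sofia controls 2 companies.

2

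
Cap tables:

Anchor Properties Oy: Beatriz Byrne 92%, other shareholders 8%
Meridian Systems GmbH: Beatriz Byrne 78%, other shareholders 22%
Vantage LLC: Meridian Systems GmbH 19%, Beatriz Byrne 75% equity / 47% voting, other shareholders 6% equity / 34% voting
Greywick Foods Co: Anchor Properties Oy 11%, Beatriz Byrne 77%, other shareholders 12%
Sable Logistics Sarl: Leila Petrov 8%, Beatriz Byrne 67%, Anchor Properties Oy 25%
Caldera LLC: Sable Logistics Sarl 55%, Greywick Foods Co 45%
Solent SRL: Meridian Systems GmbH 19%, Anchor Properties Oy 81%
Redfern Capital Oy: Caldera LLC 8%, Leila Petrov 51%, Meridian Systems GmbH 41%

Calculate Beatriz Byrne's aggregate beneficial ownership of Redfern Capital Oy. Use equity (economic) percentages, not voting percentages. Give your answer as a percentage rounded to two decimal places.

39.08%

Beatriz reaches Redfern along 5 paths.
Via Sable → Caldera: 67% × 55% × 8% = 2.948%.
Via Anchor → Sable → Caldera: 92% × 25% × 55% × 8% = 1.012%.
Via Anchor → Greywick → Caldera: 92% × 11% × 45% × 8% = 0.36432%.
Via Greywick → Caldera: 77% × 45% × 8% = 2.772%.
Via Meridian: 78% × 41% = 31.98%.
Total: 2.948% + 1.012% + 0.36432% + 2.772% + 31.98% = 39.07632%.
Rounded: 39.08%.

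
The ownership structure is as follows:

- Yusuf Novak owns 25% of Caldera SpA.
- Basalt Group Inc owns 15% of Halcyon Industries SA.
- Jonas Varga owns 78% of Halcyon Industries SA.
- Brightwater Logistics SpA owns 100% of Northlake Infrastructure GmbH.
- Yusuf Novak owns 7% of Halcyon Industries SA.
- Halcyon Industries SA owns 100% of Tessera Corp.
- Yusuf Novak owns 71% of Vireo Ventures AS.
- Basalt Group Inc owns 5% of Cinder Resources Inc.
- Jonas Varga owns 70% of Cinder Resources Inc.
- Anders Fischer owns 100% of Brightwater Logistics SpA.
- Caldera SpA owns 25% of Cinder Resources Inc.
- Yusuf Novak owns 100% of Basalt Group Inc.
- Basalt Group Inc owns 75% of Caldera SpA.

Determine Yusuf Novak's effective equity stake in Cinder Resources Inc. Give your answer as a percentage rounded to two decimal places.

30.00%

Yusuf reaches Cinder along 3 paths.
Via Basalt → Caldera: 100% × 75% × 25% = 18.75%.
Via Caldera: 25% × 25% = 6.25%.
Via Basalt: 100% × 5% = 5%.
Total: 18.75% + 6.25% + 5% = 30%.
Rounded: 30.00%.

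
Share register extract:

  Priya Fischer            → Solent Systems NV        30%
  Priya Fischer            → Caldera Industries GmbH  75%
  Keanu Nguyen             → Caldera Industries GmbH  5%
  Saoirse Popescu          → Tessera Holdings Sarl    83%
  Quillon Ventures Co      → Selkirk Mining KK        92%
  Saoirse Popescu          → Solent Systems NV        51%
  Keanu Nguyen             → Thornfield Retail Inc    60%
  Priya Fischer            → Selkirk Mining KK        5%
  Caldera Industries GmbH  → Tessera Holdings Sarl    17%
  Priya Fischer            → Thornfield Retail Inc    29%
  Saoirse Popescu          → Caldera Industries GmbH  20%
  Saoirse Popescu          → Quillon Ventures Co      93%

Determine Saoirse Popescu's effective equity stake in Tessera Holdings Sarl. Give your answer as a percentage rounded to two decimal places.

86.40%

Saoirse reaches Tessera along 2 paths.
Via Caldera: 20% × 17% = 3.4%.
Direct stake: 83% = 83%.
Total: 3.4% + 83% = 86.4%.
Rounded: 86.40%.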